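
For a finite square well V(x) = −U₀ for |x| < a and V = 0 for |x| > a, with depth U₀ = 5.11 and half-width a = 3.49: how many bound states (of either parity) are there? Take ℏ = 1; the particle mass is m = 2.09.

N = 11

Define the well-strength parameter z₀ = (a/ℏ)√(2mU₀) = 3.49 × √(2·2.09·5.11) = 16.13.
The even/odd transcendental equations gain one root per π/2 in z₀, giving N = 1 + ⌊2z₀/π⌋ = 1 + ⌊10.27⌋ = 11.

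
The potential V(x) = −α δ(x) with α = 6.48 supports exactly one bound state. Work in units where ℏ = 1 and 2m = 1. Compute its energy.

The bound state is ψ(x) = √κ e^{−κ|x|}. The derivative jump ψ'(0⁺) − ψ'(0⁻) = −(2mα/ℏ²)ψ(0) fixes κ = mα/ℏ² = 3.240.
Then E = −ℏ²κ²/(2m) = −mα²/(2ℏ²) = -10.50.

E = -10.5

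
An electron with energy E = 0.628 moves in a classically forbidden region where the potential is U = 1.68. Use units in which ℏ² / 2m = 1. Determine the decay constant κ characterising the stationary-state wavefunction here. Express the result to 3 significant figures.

Since E < U the TISE in this region is ψ'' = κ²ψ with κ = √(2m(U − E))/ℏ.
κ = √(2 × 0.5 × 1.052) = 1.026.

κ = 1.03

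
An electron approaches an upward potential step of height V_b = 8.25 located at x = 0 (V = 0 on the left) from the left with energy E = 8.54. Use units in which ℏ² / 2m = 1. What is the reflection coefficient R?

R = 0.474

The wavenumbers are k₁ = √(2mE)/ℏ = 2.922 on the left and k₂ = √(2m(E − V_b))/ℏ = 0.5385 on the right.
Continuity of ψ and ψ′ at the step yields the reflection amplitude r = (k₁ − k₂)/(k₁ + k₂) = 0.6888; thus R = |r|² = 0.4744, T = 0.5256.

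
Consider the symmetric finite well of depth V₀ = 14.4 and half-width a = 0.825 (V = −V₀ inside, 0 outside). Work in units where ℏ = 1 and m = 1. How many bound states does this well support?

Define the well-strength parameter z₀ = (a/ℏ)√(2mV₀) = 0.825 × √(2·1·14.4) = 4.427.
A new bound state (alternating even/odd) appears each time z₀ passes a multiple of π/2, so N = ⌊2z₀/π⌋ + 1 = ⌊2.819⌋ + 1 = 3.

N = 3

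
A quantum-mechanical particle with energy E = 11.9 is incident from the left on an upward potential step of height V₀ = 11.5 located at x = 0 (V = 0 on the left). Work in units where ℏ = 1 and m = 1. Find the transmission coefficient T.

On each side the TISE gives plane waves with k = √(2m(E − V))/ℏ: k₁ = √(2·1·11.9) = 4.879, k₂ = √(2·1·0.4) = 0.8944.
Matching ψ and ψ′ at x = 0 gives r = (k₁ − k₂)/(k₁ + k₂), so R = r² = 0.4763 and T = 1 − R = 0.5237.

T = 0.524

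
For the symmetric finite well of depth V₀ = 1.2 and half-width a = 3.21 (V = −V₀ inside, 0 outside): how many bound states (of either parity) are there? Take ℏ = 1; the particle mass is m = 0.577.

The dimensionless depth is z₀ = a√(2mV₀)/ℏ = 3.21 × √(1.385) = 3.777.
A new bound state (alternating even/odd) appears each time z₀ passes a multiple of π/2, so N = ⌊2z₀/π⌋ + 1 = ⌊2.405⌋ + 1 = 3.

N = 3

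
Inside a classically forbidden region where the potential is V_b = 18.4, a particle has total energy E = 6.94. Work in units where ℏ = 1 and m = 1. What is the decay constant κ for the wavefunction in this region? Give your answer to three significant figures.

Since E < V_b the TISE in this region is ψ'' = κ²ψ with κ = √(2m(V_b − E))/ℏ.
κ = √(2 × 1 × 11.46) = 4.787.

κ = 4.79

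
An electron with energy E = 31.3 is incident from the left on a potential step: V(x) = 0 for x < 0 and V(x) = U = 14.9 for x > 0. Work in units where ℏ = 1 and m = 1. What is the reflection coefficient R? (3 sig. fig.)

R = 0.0257

The wavenumbers are k₁ = √(2mE)/ℏ = 7.912 on the left and k₂ = √(2m(E − U))/ℏ = 5.727 on the right.
Continuity of ψ and ψ′ at the step yields the reflection amplitude r = (k₁ − k₂)/(k₁ + k₂) = 0.1602; thus R = |r|² = 0.02566, T = 0.9743.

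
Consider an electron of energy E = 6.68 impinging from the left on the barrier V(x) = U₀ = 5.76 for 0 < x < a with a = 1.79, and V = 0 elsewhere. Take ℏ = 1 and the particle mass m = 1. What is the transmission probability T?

E > U₀: inside the barrier k₂ = √(2m(E − U₀))/ℏ = 1.356, k₂a = 2.428.
T = [1 + U₀² sin²(k₂a) / (4E(E − U₀))]⁻¹ = 1/1.578 = 0.634.

T = 0.634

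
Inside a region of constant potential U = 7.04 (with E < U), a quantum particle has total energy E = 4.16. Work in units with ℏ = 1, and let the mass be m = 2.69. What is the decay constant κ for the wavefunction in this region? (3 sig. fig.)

κ = 3.94

Since E < U the TISE in this region is ψ'' = κ²ψ with κ = √(2m(U − E))/ℏ.
κ = √(2 × 2.69 × 2.88) = 3.936.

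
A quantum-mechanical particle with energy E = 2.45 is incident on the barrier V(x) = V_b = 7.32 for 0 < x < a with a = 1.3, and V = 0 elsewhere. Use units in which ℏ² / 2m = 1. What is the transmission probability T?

Since E < V_b the interior solution is evanescent with decay constant κ = √(2m(V_b − E))/ℏ = 2.207.
κa = 2.869, sinh(κa) = 8.780.
Matching ψ, ψ′ at both faces gives T = [1 + V_b² sinh²(κa) / (4E(V_b − E))]⁻¹ = 1/87.55 = 0.0114.

T = 0.0114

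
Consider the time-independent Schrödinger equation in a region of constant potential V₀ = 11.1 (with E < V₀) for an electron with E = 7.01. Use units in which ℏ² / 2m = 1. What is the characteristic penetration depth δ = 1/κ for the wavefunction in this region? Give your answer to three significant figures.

δ = 0.494

Since E < V₀ the TISE in this region is ψ'' = κ²ψ with κ = √(2m(V₀ − E))/ℏ.
κ = √(2 × 0.5 × 4.09) = 2.022. The penetration depth is δ = 1/κ = 0.494.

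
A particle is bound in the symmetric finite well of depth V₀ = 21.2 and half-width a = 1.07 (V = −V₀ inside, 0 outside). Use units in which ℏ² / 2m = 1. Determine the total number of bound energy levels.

N = 4

Define the well-strength parameter z₀ = (a/ℏ)√(2mV₀) = 1.07 × √(2·0.5·21.2) = 4.927.
The even/odd transcendental equations gain one root per π/2 in z₀, giving N = 1 + ⌊2z₀/π⌋ = 1 + ⌊3.136⌋ = 4.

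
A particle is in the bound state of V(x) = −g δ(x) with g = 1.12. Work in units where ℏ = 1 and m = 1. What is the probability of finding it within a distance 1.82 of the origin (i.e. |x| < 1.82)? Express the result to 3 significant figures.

P = 0.983

The normalised bound state is ψ = √κ e^{−κ|x|} with κ = mg/ℏ² = 1.120.
P(|x| < d) = ∫_{−d}^{d} κ e^{−2κ|x|} dx = 1 − e^{−2κd} = 1 − e^{−4.077} = 0.9830.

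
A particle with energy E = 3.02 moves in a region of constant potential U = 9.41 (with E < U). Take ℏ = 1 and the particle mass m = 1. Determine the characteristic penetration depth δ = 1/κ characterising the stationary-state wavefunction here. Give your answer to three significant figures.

δ = 0.280

Since E < U the TISE in this region is ψ'' = κ²ψ with κ = √(2m(U − E))/ℏ.
κ = √(2 × 1 × 6.39) = 3.575. The penetration depth is δ = 1/κ = 0.280.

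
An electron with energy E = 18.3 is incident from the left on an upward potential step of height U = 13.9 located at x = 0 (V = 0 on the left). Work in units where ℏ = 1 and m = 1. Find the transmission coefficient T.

T = 0.883

The wavenumbers are k₁ = √(2mE)/ℏ = 6.050 on the left and k₂ = √(2m(E − U))/ℏ = 2.966 on the right.
Continuity of ψ and ψ′ at the step yields the reflection amplitude r = (k₁ − k₂)/(k₁ + k₂) = 0.3420; thus R = |r|² = 0.1169, T = 0.8831.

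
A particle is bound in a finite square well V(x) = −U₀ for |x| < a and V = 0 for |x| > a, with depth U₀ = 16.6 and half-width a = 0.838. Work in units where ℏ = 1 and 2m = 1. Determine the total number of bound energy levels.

The dimensionless depth is z₀ = a√(2mU₀)/ℏ = 0.838 × √(16.60) = 3.414.
The even/odd transcendental equations gain one root per π/2 in z₀, giving N = 1 + ⌊2z₀/π⌋ = 1 + ⌊2.174⌋ = 3.

N = 3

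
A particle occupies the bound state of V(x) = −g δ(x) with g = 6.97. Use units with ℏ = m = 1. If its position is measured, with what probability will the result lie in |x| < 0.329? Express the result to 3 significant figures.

P = 0.990

The normalised bound state is ψ = √κ e^{−κ|x|} with κ = mg/ℏ² = 6.970.
P(|x| < d) = ∫_{−d}^{d} κ e^{−2κ|x|} dx = 1 − e^{−2κd} = 1 − e^{−4.586} = 0.9898.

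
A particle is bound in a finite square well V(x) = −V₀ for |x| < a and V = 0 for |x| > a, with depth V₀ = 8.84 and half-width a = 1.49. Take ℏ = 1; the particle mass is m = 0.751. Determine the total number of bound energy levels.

N = 4

The dimensionless depth is z₀ = a√(2mV₀)/ℏ = 1.49 × √(13.28) = 5.429.
The even/odd transcendental equations gain one root per π/2 in z₀, giving N = 1 + ⌊2z₀/π⌋ = 1 + ⌊3.456⌋ = 4.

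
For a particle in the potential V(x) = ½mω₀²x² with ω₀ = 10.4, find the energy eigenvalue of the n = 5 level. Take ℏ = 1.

Using E_n = (n + ½)ℏω₀: E_5 = 5.5 × 10.4 = 57.20.

E = 57.2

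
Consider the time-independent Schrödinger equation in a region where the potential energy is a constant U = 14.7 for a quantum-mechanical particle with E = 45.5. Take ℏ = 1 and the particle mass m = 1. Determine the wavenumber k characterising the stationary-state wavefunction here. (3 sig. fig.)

With E > U the solution is oscillatory, ψ ∝ e^{±ikx} with k = √(2m(E − U))/ℏ.
k = √(2 × 1 × 30.8) = 7.849.

k = 7.85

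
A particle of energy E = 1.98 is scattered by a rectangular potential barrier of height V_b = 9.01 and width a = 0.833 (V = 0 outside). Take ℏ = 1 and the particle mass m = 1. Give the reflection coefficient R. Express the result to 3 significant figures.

R = 0.995

E < V_b: inside the barrier ψ ∝ e^{±κx} with κ = √(2m(V_b − E))/ℏ = 3.750.
κa = 3.123, sinh(κa) = 11.34.
Matching ψ, ψ′ at both faces gives T = [1 + V_b² sinh²(κa) / (4E(V_b − E))]⁻¹ = 1/188.5 = 0.00530.
R = 1 − T = 0.995.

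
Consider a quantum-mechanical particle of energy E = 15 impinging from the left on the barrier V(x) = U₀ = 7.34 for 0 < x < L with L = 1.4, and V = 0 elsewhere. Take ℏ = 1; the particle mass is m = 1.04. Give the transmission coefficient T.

Above the barrier the interior wavenumber is k₂ = √(2m(E − U₀))/ℏ = 3.992, giving phase k₂L = 5.588.
T = [1 + U₀² sin²(k₂L) / (4E(E − U₀))]⁻¹ = 1/1.048 = 0.954.

T = 0.954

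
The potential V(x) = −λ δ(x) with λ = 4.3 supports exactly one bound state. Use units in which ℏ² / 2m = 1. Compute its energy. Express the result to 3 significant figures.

The bound state is ψ(x) = √κ e^{−κ|x|}. The derivative jump ψ'(0⁺) − ψ'(0⁻) = −(2mλ/ℏ²)ψ(0) fixes κ = mλ/ℏ² = 2.150.
Then E = −ℏ²κ²/(2m) = −mλ²/(2ℏ²) = -4.623.

E = -4.62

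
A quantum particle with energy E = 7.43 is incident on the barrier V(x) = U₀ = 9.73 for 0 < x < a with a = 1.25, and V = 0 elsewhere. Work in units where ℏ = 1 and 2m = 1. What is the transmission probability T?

T = 0.0639

Since E < U₀ the interior solution is evanescent with decay constant κ = √(2m(U₀ − E))/ℏ = 1.517.
κa = 1.896, sinh(κa) = 3.254.
Matching ψ, ψ′ at both faces gives T = [1 + U₀² sinh²(κa) / (4E(U₀ − E))]⁻¹ = 1/15.66 = 0.0639.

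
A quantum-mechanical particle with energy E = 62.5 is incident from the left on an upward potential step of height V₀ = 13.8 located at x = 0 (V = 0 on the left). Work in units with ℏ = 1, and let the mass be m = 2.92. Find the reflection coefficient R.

The wavenumbers are k₁ = √(2mE)/ℏ = 19.10 on the left and k₂ = √(2m(E − V₀))/ℏ = 16.86 on the right.
Continuity of ψ and ψ′ at the step yields the reflection amplitude r = (k₁ − k₂)/(k₁ + k₂) = 0.06229; thus R = |r|² = 0.003880, T = 0.9961.

R = 0.00388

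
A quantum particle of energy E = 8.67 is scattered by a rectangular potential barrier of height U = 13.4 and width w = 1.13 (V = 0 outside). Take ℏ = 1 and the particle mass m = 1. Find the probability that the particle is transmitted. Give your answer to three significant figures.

T = 0.00349

E < U: inside the barrier ψ ∝ e^{±κx} with κ = √(2m(U − E))/ℏ = 3.076.
κw = 3.476, sinh(κw) = 16.14.
Matching ψ, ψ′ at both faces gives T = [1 + U² sinh²(κw) / (4E(U − E))]⁻¹ = 1/286.2 = 0.00349.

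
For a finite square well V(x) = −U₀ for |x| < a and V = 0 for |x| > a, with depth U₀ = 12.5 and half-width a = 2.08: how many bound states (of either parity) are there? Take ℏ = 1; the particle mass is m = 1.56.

N = 9

The dimensionless depth is z₀ = a√(2mU₀)/ℏ = 2.08 × √(39.00) = 12.99.
The even/odd transcendental equations gain one root per π/2 in z₀, giving N = 1 + ⌊2z₀/π⌋ = 1 + ⌊8.269⌋ = 9.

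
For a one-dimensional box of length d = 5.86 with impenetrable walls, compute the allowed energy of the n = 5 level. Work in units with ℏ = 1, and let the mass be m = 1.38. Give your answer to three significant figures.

E = 2.60

The infinite-well eigenfunctions ψ_n = √(2/d) sin(nπx/d) vanish at both walls, giving E_n = n²π²ℏ²/(2md²).
E_5 = 5² × π² / (2 × 1.38 × 5.86²) = 2.603.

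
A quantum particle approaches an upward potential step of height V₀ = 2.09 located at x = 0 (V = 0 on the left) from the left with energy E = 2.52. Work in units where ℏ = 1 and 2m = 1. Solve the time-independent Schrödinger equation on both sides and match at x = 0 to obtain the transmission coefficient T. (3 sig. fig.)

T = 0.827

On each side the TISE gives plane waves with k = √(2m(E − V))/ℏ: k₁ = √(2·½·2.52) = 1.587, k₂ = √(2·½·0.43) = 0.6557.
Continuity of ψ and ψ′ at the step yields the reflection amplitude r = (k₁ − k₂)/(k₁ + k₂) = 0.4153; thus R = |r|² = 0.1725, T = 0.8275.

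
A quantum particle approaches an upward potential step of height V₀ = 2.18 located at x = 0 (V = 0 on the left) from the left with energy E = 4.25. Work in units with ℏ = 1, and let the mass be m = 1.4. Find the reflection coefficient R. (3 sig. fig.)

On each side the TISE gives plane waves with k = √(2m(E − V))/ℏ: k₁ = √(2·1.4·4.25) = 3.450, k₂ = √(2·1.4·2.07) = 2.407.
Continuity of ψ and ψ′ at the step yields the reflection amplitude r = (k₁ − k₂)/(k₁ + k₂) = 0.1779; thus R = |r|² = 0.03166, T = 0.9683.

R = 0.0317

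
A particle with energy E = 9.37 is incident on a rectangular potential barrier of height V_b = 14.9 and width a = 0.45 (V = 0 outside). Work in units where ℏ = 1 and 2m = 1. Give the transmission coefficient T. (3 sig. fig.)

E < V_b: inside the barrier ψ ∝ e^{±κx} with κ = √(2m(V_b − E))/ℏ = 2.352.
κa = 1.058, sinh(κa) = 1.267.
Matching ψ, ψ′ at both faces gives T = [1 + V_b² sinh²(κa) / (4E(V_b − E))]⁻¹ = 1/2.720 = 0.368.

T = 0.368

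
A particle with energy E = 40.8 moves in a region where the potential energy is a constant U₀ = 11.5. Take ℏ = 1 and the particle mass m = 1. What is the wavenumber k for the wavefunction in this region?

With E > U₀ the solution is oscillatory, ψ ∝ e^{±ikx} with k = √(2m(E − U₀))/ℏ.
k = √(2 × 1 × 29.3) = 7.655.

k = 7.66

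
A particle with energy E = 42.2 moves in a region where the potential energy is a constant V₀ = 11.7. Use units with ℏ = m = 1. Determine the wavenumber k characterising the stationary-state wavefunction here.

k = 7.81

With E > V₀ the solution is oscillatory, ψ ∝ e^{±ikx} with k = √(2m(E − V₀))/ℏ.
k = √(2 × 1 × 30.5) = 7.810.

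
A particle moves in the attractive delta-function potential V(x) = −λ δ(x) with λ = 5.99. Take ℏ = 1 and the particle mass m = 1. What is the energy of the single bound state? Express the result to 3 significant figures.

E = -17.9

The bound state is ψ(x) = √κ e^{−κ|x|}. The derivative jump ψ'(0⁺) − ψ'(0⁻) = −(2mλ/ℏ²)ψ(0) fixes κ = mλ/ℏ² = 5.990.
Then E = −ℏ²κ²/(2m) = −mλ²/(2ℏ²) = -17.94.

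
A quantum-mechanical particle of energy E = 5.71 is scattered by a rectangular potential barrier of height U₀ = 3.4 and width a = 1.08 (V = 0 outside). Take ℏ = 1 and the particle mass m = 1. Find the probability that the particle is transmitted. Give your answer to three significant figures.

E > U₀: inside the barrier k₂ = √(2m(E − U₀))/ℏ = 2.149, k₂a = 2.321.
Matching at both interfaces gives T⁻¹ = 1 + U₀² sin²(k₂a) / [4E(E − U₀)] = 1.117, hence T = 0.895.

T = 0.895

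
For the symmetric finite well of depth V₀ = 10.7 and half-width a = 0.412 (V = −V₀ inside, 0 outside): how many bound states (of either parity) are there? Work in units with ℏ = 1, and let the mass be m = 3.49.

N = 3

Define the well-strength parameter z₀ = (a/ℏ)√(2mV₀) = 0.412 × √(2·3.49·10.7) = 3.561.
The even/odd transcendental equations gain one root per π/2 in z₀, giving N = 1 + ⌊2z₀/π⌋ = 1 + ⌊2.267⌋ = 3.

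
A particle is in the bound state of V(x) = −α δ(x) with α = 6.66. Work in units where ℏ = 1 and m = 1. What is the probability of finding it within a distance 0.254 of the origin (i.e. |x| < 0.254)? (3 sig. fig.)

P = 0.966

The normalised bound state is ψ = √κ e^{−κ|x|} with κ = mα/ℏ² = 6.660.
P(|x| < d) = ∫_{−d}^{d} κ e^{−2κ|x|} dx = 1 − e^{−2κd} = 1 − e^{−3.383} = 0.9661.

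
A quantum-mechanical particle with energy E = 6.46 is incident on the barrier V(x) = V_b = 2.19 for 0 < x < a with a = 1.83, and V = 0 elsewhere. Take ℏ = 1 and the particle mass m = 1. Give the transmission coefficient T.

T = 0.973

E > V_b: inside the barrier k₂ = √(2m(E − V_b))/ℏ = 2.922, k₂a = 5.348.
T = [1 + V_b² sin²(k₂a) / (4E(E − V_b))]⁻¹ = 1/1.028 = 0.973.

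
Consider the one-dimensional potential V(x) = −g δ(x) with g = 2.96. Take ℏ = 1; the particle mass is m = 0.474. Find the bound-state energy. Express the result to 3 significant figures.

E = -2.08

The bound state is ψ(x) = √κ e^{−κ|x|}. The derivative jump ψ'(0⁺) − ψ'(0⁻) = −(2mg/ℏ²)ψ(0) fixes κ = mg/ℏ² = 1.403.
Then E = −ℏ²κ²/(2m) = −mg²/(2ℏ²) = -2.076.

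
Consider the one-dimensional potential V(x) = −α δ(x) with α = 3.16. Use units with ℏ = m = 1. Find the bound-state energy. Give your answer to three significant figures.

E = -4.99

For x ≠ 0 the bound state is ψ ∝ e^{−κ|x|}; integrating the TISE across the delta gives the cusp condition 2κ = 2mα/ℏ², so κ = 3.160.
Then E = −ℏ²κ²/(2m) = −mα²/(2ℏ²) = -4.993.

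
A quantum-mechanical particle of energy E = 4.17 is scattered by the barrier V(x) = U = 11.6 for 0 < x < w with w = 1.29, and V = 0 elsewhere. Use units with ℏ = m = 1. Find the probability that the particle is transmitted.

T = 0.000177

E < U: inside the barrier ψ ∝ e^{±κx} with κ = √(2m(U − E))/ℏ = 3.855.
κw = 4.973, sinh(κw) = 72.21.
Matching ψ, ψ′ at both faces gives T = [1 + U² sinh²(κw) / (4E(U − E))]⁻¹ = 1/5662 = 0.000177.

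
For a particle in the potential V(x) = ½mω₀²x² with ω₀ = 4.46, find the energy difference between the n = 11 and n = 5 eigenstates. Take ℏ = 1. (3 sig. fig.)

E_n = ℏω₀(n + ½), so ΔE = (11 − 5) ℏω₀ = 6 × 4.46 = 26.76.

ΔE = 26.8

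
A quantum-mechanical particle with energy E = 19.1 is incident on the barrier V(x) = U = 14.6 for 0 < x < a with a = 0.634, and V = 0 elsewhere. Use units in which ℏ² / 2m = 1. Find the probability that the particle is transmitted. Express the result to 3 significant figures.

Above the barrier the interior wavenumber is k₂ = √(2m(E − U))/ℏ = 2.121, giving phase k₂a = 1.345.
Matching at both interfaces gives T⁻¹ = 1 + U² sin²(k₂a) / [4E(E − U)] = 1.589, hence T = 0.629.

T = 0.629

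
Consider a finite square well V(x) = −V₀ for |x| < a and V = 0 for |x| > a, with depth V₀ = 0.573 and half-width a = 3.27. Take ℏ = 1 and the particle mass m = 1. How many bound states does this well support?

The dimensionless depth is z₀ = a√(2mV₀)/ℏ = 3.27 × √(1.146) = 3.501.
The even/odd transcendental equations gain one root per π/2 in z₀, giving N = 1 + ⌊2z₀/π⌋ = 1 + ⌊2.229⌋ = 3.

N = 3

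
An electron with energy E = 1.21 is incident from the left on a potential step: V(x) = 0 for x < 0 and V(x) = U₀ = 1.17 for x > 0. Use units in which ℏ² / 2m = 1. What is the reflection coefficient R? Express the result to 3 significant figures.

On each side the TISE gives plane waves with k = √(2m(E − V))/ℏ: k₁ = √(2·½·1.21) = 1.100, k₂ = √(2·½·0.04) = 0.2000.
Continuity of ψ and ψ′ at the step yields the reflection amplitude r = (k₁ − k₂)/(k₁ + k₂) = 0.6923; thus R = |r|² = 0.4793, T = 0.5207.

R = 0.479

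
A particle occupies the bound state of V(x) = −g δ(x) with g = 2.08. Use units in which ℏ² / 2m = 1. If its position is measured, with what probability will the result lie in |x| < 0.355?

The normalised bound state is ψ = √κ e^{−κ|x|} with κ = mg/ℏ² = 1.040.
P(|x| < d) = ∫_{−d}^{d} κ e^{−2κ|x|} dx = 1 − e^{−2κd} = 1 − e^{−0.7384} = 0.5221.

P = 0.522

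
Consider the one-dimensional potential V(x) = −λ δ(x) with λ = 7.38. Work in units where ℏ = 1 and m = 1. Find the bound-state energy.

E = -27.2

The bound state is ψ(x) = √κ e^{−κ|x|}. The derivative jump ψ'(0⁺) − ψ'(0⁻) = −(2mλ/ℏ²)ψ(0) fixes κ = mλ/ℏ² = 7.380.
Then E = −ℏ²κ²/(2m) = −mλ²/(2ℏ²) = -27.23.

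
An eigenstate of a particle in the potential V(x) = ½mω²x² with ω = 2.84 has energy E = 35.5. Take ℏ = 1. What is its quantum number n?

Invert E_n = (n + ½)ℏω: n = E/ℏω − ½ = 12.000, so n = 12.

n = 12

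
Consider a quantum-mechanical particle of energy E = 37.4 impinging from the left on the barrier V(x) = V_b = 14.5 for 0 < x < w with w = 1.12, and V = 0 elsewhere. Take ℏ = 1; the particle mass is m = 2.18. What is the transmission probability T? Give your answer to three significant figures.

Above the barrier the interior wavenumber is k₂ = √(2m(E − V_b))/ℏ = 9.992, giving phase k₂w = 11.19.
T = [1 + V_b² sin²(k₂w) / (4E(E − V_b))]⁻¹ = 1/1.059 = 0.944.

T = 0.944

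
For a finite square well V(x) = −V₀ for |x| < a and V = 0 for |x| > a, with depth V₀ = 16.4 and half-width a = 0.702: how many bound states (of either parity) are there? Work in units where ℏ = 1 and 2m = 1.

The dimensionless depth is z₀ = a√(2mV₀)/ℏ = 0.702 × √(16.40) = 2.843.
A new bound state (alternating even/odd) appears each time z₀ passes a multiple of π/2, so N = ⌊2z₀/π⌋ + 1 = ⌊1.810⌋ + 1 = 2.

N = 2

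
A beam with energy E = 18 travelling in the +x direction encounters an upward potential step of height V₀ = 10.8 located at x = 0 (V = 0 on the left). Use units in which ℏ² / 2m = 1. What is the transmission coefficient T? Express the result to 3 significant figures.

T = 0.949

The wavenumbers are k₁ = √(2mE)/ℏ = 4.243 on the left and k₂ = √(2m(E − V₀))/ℏ = 2.683 on the right.
Continuity of ψ and ψ′ at the step yields the reflection amplitude r = (k₁ − k₂)/(k₁ + k₂) = 0.2251; thus R = |r|² = 0.05069, T = 0.9493.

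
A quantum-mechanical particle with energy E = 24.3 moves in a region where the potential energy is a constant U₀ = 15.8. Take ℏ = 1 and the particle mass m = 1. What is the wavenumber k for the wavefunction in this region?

With E > U₀ the solution is oscillatory, ψ ∝ e^{±ikx} with k = √(2m(E − U₀))/ℏ.
k = √(2 × 1 × 8.5) = 4.123.

k = 4.12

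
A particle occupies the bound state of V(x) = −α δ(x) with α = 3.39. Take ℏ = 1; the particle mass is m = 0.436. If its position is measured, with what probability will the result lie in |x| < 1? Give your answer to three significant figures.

P = 0.948

The normalised bound state is ψ = √κ e^{−κ|x|} with κ = mα/ℏ² = 1.478.
P(|x| < d) = ∫_{−d}^{d} κ e^{−2κ|x|} dx = 1 − e^{−2κd} = 1 − e^{−2.956} = 0.9480.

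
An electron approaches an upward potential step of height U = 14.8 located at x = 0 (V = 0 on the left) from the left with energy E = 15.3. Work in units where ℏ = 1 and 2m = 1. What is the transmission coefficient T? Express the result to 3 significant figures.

The wavenumbers are k₁ = √(2mE)/ℏ = 3.912 on the left and k₂ = √(2m(E − U))/ℏ = 0.7071 on the right.
Continuity of ψ and ψ′ at the step yields the reflection amplitude r = (k₁ − k₂)/(k₁ + k₂) = 0.6938; thus R = |r|² = 0.4814, T = 0.5186.

T = 0.519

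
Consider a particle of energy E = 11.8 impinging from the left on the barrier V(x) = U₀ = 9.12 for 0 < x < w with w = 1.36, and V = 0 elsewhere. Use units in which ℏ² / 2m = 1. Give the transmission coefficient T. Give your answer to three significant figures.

Above the barrier the interior wavenumber is k₂ = √(2m(E − U₀))/ℏ = 1.637, giving phase k₂w = 2.226.
T = [1 + U₀² sin²(k₂w) / (4E(E − U₀))]⁻¹ = 1/1.413 = 0.708.

T = 0.708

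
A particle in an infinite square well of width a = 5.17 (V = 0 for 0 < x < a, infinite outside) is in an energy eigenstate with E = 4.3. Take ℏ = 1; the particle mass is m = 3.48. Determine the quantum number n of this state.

For an infinite well E_n = n²π²ℏ²/(2ma²), so n = (a/πℏ)√(2mE).
n = (5.17/π) × √(2 × 3.48 × 4.3) = 9.003 → n = 9.

n = 9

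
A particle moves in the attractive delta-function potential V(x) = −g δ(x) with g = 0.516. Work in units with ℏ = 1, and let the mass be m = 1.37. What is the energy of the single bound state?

E = -0.182

The bound state is ψ(x) = √κ e^{−κ|x|}. The derivative jump ψ'(0⁺) − ψ'(0⁻) = −(2mg/ℏ²)ψ(0) fixes κ = mg/ℏ² = 0.7069.
Then E = −ℏ²κ²/(2m) = −mg²/(2ℏ²) = -0.1824.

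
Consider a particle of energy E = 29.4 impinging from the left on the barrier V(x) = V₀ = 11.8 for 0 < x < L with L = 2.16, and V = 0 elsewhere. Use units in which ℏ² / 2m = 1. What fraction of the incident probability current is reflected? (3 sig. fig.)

Above the barrier the interior wavenumber is k₂ = √(2m(E − V₀))/ℏ = 4.195, giving phase k₂L = 9.062.
Matching at both interfaces gives T⁻¹ = 1 + V₀² sin²(k₂L) / [4E(E − V₀)] = 1.008, hence T = 0.992.
R = 1 − T = 0.00841.

R = 0.00841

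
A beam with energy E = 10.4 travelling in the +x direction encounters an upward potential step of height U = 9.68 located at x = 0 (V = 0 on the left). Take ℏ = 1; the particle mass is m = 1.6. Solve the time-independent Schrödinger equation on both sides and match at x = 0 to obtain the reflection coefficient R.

R = 0.340

The wavenumbers are k₁ = √(2mE)/ℏ = 5.769 on the left and k₂ = √(2m(E − U))/ℏ = 1.518 on the right.
Matching ψ and ψ′ at x = 0 gives r = (k₁ − k₂)/(k₁ + k₂), so R = r² = 0.3403 and T = 1 − R = 0.6597.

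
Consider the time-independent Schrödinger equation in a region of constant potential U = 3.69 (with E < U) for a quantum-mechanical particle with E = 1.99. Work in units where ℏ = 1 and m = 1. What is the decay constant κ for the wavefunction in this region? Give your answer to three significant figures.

κ = 1.84

Since E < U the TISE in this region is ψ'' = κ²ψ with κ = √(2m(U − E))/ℏ.
κ = √(2 × 1 × 1.7) = 1.844.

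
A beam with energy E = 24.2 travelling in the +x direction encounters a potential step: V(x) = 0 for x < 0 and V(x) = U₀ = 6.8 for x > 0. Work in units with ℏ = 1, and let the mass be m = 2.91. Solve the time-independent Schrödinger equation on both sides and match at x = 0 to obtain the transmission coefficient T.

T = 0.993

On each side the TISE gives plane waves with k = √(2m(E − V))/ℏ: k₁ = √(2·2.91·24.2) = 11.87, k₂ = √(2·2.91·17.4) = 10.06.
Continuity of ψ and ψ′ at the step yields the reflection amplitude r = (k₁ − k₂)/(k₁ + k₂) = 0.08228; thus R = |r|² = 0.006771, T = 0.9932.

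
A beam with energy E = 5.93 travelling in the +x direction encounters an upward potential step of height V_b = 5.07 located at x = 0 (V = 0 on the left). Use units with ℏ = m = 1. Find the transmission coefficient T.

T = 0.799

On each side the TISE gives plane waves with k = √(2m(E − V))/ℏ: k₁ = √(2·1·5.93) = 3.444, k₂ = √(2·1·0.86) = 1.311.
Continuity of ψ and ψ′ at the step yields the reflection amplitude r = (k₁ − k₂)/(k₁ + k₂) = 0.4484; thus R = |r|² = 0.2011, T = 0.7989.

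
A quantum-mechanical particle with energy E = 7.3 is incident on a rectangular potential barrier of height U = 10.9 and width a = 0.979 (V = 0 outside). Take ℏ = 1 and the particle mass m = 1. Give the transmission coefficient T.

T = 0.0184

Since E < U the interior solution is evanescent with decay constant κ = √(2m(U − E))/ℏ = 2.683.
κa = 2.627, sinh(κa) = 6.879.
Matching ψ, ψ′ at both faces gives T = [1 + U² sinh²(κa) / (4E(U − E))]⁻¹ = 1/54.49 = 0.0184.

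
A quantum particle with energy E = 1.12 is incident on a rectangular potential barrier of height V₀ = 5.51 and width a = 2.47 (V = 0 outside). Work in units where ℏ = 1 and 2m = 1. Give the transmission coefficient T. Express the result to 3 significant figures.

T = 0.0000829

E < V₀: inside the barrier ψ ∝ e^{±κx} with κ = √(2m(V₀ − E))/ℏ = 2.095.
κa = 5.175, sinh(κa) = 88.42.
Matching ψ, ψ′ at both faces gives T = [1 + V₀² sinh²(κa) / (4E(V₀ − E))]⁻¹ = 1/12070 = 0.0000829.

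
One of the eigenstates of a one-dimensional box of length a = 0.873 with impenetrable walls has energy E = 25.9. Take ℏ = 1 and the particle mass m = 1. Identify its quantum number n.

n = 2

From E_n = n²π²ℏ²/(2ma²) invert to n = √(2ma²E)/(πℏ).
n = (0.873/π) × √(2 × 1 × 25.9) = 2.000 → n = 2.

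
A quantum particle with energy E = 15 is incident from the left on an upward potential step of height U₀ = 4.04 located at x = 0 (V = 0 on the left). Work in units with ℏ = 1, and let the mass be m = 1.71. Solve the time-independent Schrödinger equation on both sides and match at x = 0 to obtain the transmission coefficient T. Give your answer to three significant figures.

The wavenumbers are k₁ = √(2mE)/ℏ = 7.162 on the left and k₂ = √(2m(E − U₀))/ℏ = 6.122 on the right.
Matching ψ and ψ′ at x = 0 gives r = (k₁ − k₂)/(k₁ + k₂), so R = r² = 0.006129 and T = 1 − R = 0.9939.

T = 0.994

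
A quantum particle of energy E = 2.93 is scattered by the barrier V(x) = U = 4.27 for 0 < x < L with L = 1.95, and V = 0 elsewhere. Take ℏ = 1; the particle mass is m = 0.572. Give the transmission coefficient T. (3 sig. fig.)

T = 0.0272

Since E < U the interior solution is evanescent with decay constant κ = √(2m(U − E))/ℏ = 1.238.
κL = 2.414, sinh(κL) = 5.547.
Matching ψ, ψ′ at both faces gives T = [1 + U² sinh²(κL) / (4E(U − E))]⁻¹ = 1/36.72 = 0.0272.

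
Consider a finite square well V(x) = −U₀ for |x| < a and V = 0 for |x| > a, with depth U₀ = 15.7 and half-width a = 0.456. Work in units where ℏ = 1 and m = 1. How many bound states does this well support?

N = 2

Define the well-strength parameter z₀ = (a/ℏ)√(2mU₀) = 0.456 × √(2·1·15.7) = 2.555.
A new bound state (alternating even/odd) appears each time z₀ passes a multiple of π/2, so N = ⌊2z₀/π⌋ + 1 = ⌊1.627⌋ + 1 = 2.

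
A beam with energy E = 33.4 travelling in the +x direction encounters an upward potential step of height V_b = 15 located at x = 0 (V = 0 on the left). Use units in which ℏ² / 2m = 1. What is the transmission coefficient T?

T = 0.978

On each side the TISE gives plane waves with k = √(2m(E − V))/ℏ: k₁ = √(2·½·33.4) = 5.779, k₂ = √(2·½·18.4) = 4.290.
Matching ψ and ψ′ at x = 0 gives r = (k₁ − k₂)/(k₁ + k₂), so R = r² = 0.02189 and T = 1 − R = 0.9781.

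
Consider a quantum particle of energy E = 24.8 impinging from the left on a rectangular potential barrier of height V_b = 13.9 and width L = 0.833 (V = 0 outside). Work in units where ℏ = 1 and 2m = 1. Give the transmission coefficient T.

T = 0.975

Above the barrier the interior wavenumber is k₂ = √(2m(E − V_b))/ℏ = 3.302, giving phase k₂L = 2.750.
Matching at both interfaces gives T⁻¹ = 1 + V_b² sin²(k₂L) / [4E(E − V_b)] = 1.026, hence T = 0.975.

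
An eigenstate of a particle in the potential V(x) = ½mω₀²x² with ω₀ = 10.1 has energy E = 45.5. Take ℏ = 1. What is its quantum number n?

n = 4

Invert E_n = (n + ½)ℏω₀: n = E/ℏω₀ − ½ = 4.005, so n = 4.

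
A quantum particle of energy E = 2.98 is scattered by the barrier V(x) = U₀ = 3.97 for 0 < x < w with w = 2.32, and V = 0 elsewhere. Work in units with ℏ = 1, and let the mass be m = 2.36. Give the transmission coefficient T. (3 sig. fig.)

Since E < U₀ the interior solution is evanescent with decay constant κ = √(2m(U₀ − E))/ℏ = 2.162.
κw = 5.015, sinh(κw) = 75.33.
The exact tunnelling result is T⁻¹ = 1 + U₀² sinh²(κw) / [4E(U₀ − E)] = 7580, so T = 0.000132.

T = 0.000132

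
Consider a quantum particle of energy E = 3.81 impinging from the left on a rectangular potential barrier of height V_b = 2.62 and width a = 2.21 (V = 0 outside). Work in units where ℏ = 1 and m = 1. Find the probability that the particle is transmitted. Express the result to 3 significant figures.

Above the barrier the interior wavenumber is k₂ = √(2m(E − V_b))/ℏ = 1.543, giving phase k₂a = 3.409.
Matching at both interfaces gives T⁻¹ = 1 + V_b² sin²(k₂a) / [4E(E − V_b)] = 1.027, hence T = 0.974.

T = 0.974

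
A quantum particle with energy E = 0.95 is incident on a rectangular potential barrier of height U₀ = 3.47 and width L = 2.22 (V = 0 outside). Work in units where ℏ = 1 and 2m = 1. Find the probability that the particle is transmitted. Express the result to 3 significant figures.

T = 0.00276

Since E < U₀ the interior solution is evanescent with decay constant κ = √(2m(U₀ − E))/ℏ = 1.587.
κL = 3.524, sinh(κL) = 16.95.
Matching ψ, ψ′ at both faces gives T = [1 + U₀² sinh²(κL) / (4E(U₀ − E))]⁻¹ = 1/362.2 = 0.00276.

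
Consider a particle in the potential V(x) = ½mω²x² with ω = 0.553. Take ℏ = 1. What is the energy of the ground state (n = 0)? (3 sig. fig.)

E = 0.277

The oscillator eigenvalues are E_n = ℏω(n + ½), so E_0 = 0.553 × 0.5 = 0.2765.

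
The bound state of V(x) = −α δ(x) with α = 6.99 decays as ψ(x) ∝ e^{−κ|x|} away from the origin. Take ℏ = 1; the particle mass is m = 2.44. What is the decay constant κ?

Integrate −(ℏ²/2m)ψ'' − αδ(x)ψ = Eψ from −ε to +ε: the ψ'' term gives ψ'(0⁺) − ψ'(0⁻) and the δ term gives −(2mα/ℏ²)ψ(0).
With ψ ∝ e^{−κ|x|} this yields −2κ = −2mα/ℏ², so κ = mα/ℏ² = 17.06.

κ = 17.1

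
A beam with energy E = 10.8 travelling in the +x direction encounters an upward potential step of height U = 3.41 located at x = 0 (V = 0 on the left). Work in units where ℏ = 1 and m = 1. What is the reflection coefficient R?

The wavenumbers are k₁ = √(2mE)/ℏ = 4.648 on the left and k₂ = √(2m(E − U))/ℏ = 3.844 on the right.
Matching ψ and ψ′ at x = 0 gives r = (k₁ − k₂)/(k₁ + k₂), so R = r² = 0.008944 and T = 1 − R = 0.9911.

R = 0.00894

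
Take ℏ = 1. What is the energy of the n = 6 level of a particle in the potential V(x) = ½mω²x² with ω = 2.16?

Using E_n = (n + ½)ℏω: E_6 = 6.5 × 2.16 = 14.04.

E = 14.0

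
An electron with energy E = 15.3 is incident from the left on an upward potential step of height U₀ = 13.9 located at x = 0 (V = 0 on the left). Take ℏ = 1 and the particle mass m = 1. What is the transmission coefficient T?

The wavenumbers are k₁ = √(2mE)/ℏ = 5.532 on the left and k₂ = √(2m(E − U₀))/ℏ = 1.673 on the right.
Continuity of ψ and ψ′ at the step yields the reflection amplitude r = (k₁ − k₂)/(k₁ + k₂) = 0.5355; thus R = |r|² = 0.2868, T = 0.7132.

T = 0.713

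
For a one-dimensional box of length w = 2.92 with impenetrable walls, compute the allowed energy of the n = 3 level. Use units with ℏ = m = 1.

Requiring ψ(0) = ψ(w) = 0 quantises k = nπ/w, hence E_n = ℏ²k²/2m = n²π²ℏ²/(2mw²).
E_3 = 3² × π² / (2 × 1 × 2.92²) = 5.209.

E = 5.21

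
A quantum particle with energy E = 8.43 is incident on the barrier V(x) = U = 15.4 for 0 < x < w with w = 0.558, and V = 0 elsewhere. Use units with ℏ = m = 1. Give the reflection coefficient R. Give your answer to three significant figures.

Since E < U the interior solution is evanescent with decay constant κ = √(2m(U − E))/ℏ = 3.734.
κw = 2.083, sinh(κw) = 3.953.
The exact tunnelling result is T⁻¹ = 1 + U² sinh²(κw) / [4E(U − E)] = 16.77, so T = 0.0596.
R = 1 − T = 0.940.

R = 0.940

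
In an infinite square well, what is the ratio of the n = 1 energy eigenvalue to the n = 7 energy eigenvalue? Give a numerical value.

Since E_n ∝ n², the ratio is (1/7)² = 0.0204082.

0.0204082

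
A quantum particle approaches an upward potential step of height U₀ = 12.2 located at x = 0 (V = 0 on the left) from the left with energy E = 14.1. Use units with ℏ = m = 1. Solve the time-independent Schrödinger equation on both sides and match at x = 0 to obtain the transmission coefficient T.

On each side the TISE gives plane waves with k = √(2m(E − V))/ℏ: k₁ = √(2·1·14.1) = 5.310, k₂ = √(2·1·1.9) = 1.949.
Continuity of ψ and ψ′ at the step yields the reflection amplitude r = (k₁ − k₂)/(k₁ + k₂) = 0.4630; thus R = |r|² = 0.2143, T = 0.7857.

T = 0.786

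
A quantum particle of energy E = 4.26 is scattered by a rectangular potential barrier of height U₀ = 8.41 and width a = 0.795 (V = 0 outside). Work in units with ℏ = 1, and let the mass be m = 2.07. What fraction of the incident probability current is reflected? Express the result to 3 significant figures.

R = 0.995

E < U₀: inside the barrier ψ ∝ e^{±κx} with κ = √(2m(U₀ − E))/ℏ = 4.145.
κa = 3.295, sinh(κa) = 13.47.
The exact tunnelling result is T⁻¹ = 1 + U₀² sinh²(κa) / [4E(U₀ − E)] = 182.6, so T = 0.00548.
R = 1 − T = 0.995.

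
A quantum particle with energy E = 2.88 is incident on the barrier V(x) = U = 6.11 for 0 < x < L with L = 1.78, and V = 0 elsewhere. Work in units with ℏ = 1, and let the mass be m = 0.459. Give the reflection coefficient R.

R = 0.991

Since E < U the interior solution is evanescent with decay constant κ = √(2m(U − E))/ℏ = 1.722.
κL = 3.065, sinh(κL) = 10.69.
Matching ψ, ψ′ at both faces gives T = [1 + U² sinh²(κL) / (4E(U − E))]⁻¹ = 1/115.8 = 0.00864.
R = 1 − T = 0.991.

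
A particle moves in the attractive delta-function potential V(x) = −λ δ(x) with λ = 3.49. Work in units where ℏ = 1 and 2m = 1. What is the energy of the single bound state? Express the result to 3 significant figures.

The bound state is ψ(x) = √κ e^{−κ|x|}. The derivative jump ψ'(0⁺) − ψ'(0⁻) = −(2mλ/ℏ²)ψ(0) fixes κ = mλ/ℏ² = 1.745.
Then E = −ℏ²κ²/(2m) = −mλ²/(2ℏ²) = -3.045.

E = -3.05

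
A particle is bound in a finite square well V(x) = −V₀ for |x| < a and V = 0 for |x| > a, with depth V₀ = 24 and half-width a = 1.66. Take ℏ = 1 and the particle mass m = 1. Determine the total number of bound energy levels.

Define the well-strength parameter z₀ = (a/ℏ)√(2mV₀) = 1.66 × √(2·1·24) = 11.50.
A new bound state (alternating even/odd) appears each time z₀ passes a multiple of π/2, so N = ⌊2z₀/π⌋ + 1 = ⌊7.322⌋ + 1 = 8.

N = 8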